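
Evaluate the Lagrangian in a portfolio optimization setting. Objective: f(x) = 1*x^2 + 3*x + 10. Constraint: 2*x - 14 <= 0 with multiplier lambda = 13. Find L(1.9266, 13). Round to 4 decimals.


Step 1: Evaluate f(x).
f(1.9266) = 1*1.9266^2 + 3*1.9266 + 10 = 19.4916
Step 2: Evaluate g(x).
g(1.9266) = 2*1.9266 - 14 = -10.1468
Step 3: Compute Lagrangian.
L = 19.4916 + 13*-10.1468 = -112.4168


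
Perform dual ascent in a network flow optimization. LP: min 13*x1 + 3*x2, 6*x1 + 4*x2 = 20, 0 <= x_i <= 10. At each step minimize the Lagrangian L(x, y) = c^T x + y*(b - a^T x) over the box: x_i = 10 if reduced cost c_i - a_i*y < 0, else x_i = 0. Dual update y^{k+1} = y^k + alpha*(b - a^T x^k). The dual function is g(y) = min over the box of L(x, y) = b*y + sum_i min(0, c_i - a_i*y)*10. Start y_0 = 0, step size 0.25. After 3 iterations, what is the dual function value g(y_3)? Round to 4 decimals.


Dual ascent for LP: min 13*x1 + 3*x2, 6*x1 + 4*x2 = 20, 0 <= x_i <= 10
Step 1: y^k = 0.0, reduced costs: (13.0, 3.0)
  x^k = (0.0, 0.0), subgradient = b - a^T x = 20.0
  y^{k+1} = 0.0 + 0.25*20.0 = 5.0
Step 2: y^k = 5.0, reduced costs: (-17.0, -17.0)
  x^k = (10.0, 10.0), subgradient = b - a^T x = -80.0
  y^{k+1} = 5.0 + 0.25*-80.0 = -15.0
Step 3: y^k = -15.0, reduced costs: (103.0, 63.0)
  x^k = (0.0, 0.0), subgradient = b - a^T x = 20.0
  y^{k+1} = -15.0 + 0.25*20.0 = -10.0
Dual objective at y_3 = -10.0: reduced costs (73.0, 43.0), box minimizer x = (0.0, 0.0)
g(y_3) = b*y + (c1 - a1*y)*x1 + (c2 - a2*y)*x2 = 20*(-10.0) + 73.0*0.0 + 43.0*0.0 = -200.0 + 0.0 + 0.0 = -200.0


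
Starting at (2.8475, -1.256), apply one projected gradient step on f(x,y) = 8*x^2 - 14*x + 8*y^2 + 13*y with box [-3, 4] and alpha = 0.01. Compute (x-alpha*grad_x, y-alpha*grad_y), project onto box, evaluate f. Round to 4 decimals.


Step 1: Compute gradient at (2.8475, -1.256).
grad_x = 2*8*2.8475 - 14 = 31.56
grad_y = 2*8*-1.256 + 13 = -7.096
Step 2: Gradient step.
x_raw = 2.8475 - 0.01*31.56 = 2.5319
y_raw = -1.256 - 0.01*-7.096 = -1.185
Step 3: Project onto [-3, 4].
x_proj = clip(2.5319) = 2.5319
y_proj = clip(-1.185) = -1.185
Step 4: Evaluate f.
f(2.5319, -1.185) = 11.6666


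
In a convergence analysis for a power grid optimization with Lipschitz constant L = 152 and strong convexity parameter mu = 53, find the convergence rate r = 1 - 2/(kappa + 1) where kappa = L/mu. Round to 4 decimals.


Step 1: Compute the condition number.
kappa = L/mu = 152/53 = 2.8679
Step 2: Compute the convergence rate.
r = 1 - 2/(kappa + 1) = 1 - 2*mu/(L + mu) = (L - mu)/(L + mu) = 99/205 = 0.4829


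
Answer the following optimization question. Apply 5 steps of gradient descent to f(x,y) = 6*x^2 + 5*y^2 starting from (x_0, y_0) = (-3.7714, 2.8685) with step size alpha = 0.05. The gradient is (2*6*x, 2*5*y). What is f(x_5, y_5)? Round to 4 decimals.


Gradient descent on f(x,y) = 6*x^2 + 5*y^2.
Starting point: (-3.7714, 2.8685), alpha = 0.05
Step 1: grad_x = 2*6*-3.7714 = -45.2568, grad_y = 2*5*2.8685 = 28.685
  x_1 = -3.7714 - 0.05*-45.2568 = -1.5086
  y_1 = 2.8685 - 0.05*28.685 = 1.4343
Step 2: grad_x = 2*6*-1.5086 = -18.1027, grad_y = 2*5*1.4343 = 14.3425
  x_2 = -1.5086 - 0.05*-18.1027 = -0.6034
  y_2 = 1.4343 - 0.05*14.3425 = 0.7171
Step 3: grad_x = 2*6*-0.6034 = -7.2411, grad_y = 2*5*0.7171 = 7.1713
  x_3 = -0.6034 - 0.05*-7.2411 = -0.2414
  y_3 = 0.7171 - 0.05*7.1713 = 0.3586
Step 4: grad_x = 2*6*-0.2414 = -2.8964, grad_y = 2*5*0.3586 = 3.5856
  x_4 = -0.2414 - 0.05*-2.8964 = -0.0965
  y_4 = 0.3586 - 0.05*3.5856 = 0.1793
Step 5: grad_x = 2*6*-0.0965 = -1.1586, grad_y = 2*5*0.1793 = 1.7928
  x_5 = -0.0965 - 0.05*-1.1586 = -0.0386
  y_5 = 0.1793 - 0.05*1.7928 = 0.0896
f(-0.0386, 0.0896) = 6*(-0.0386)^2 + 5*0.0896^2 = 0.0491


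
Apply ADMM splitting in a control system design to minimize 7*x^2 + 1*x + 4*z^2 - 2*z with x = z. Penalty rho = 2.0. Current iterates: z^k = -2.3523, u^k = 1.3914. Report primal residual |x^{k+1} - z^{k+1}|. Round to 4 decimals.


ADMM iteration with rho = 2.0, z^k = -2.3523, u^k = 1.3914
Step 1: x-update.
Minimize 7*x^2 + 1*x + (2.0/2)*(x + 2.3523 + 1.3914)^2
FOC: (2*7 + 2.0)*x = -1 + 2.0*(-2.3523 - 1.3914)
x^{k+1} = -0.5305
Step 2: z-update.
Minimize 4*z^2 - 2*z + (2.0/2)*(-0.5305 - z + 1.3914)^2
FOC: (2*4 + 2.0)*z = 2 + 2.0*(-0.5305 + 1.3914)
z^{k+1} = 0.3722
Step 3: u-update.
u^{k+1} = 1.3914 - 0.5305 - 0.3722 = 0.4888
Step 4: Primal residual = |-0.5305 - 0.3722| = 0.9027


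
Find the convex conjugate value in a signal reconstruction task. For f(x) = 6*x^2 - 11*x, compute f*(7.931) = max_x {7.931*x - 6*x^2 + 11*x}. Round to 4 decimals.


f*(y) = sup_x {y*x - a*x^2 - b*x} = sup_x {(y-b)*x - a*x^2}
FOC: (y - b) - 2a*x = 0 => x* = (y - b)/(2a)
x* = (7.931 + 11)/(2*6) = 1.5776
f*(7.931) = (y-b)^2/(4a) = (7.931 + 11)^2/(4*6)
= 358.3828/24 = 14.9326


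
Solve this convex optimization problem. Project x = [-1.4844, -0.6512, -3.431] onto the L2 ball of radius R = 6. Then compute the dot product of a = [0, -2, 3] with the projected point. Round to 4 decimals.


Step 1: Compute ||x|| (intermediates to 6 decimals).
||x|| = sqrt((-1.4844)^2 + (-0.6512)^2 + (-3.431)^2) = 3.794636
Step 2: Project.
Since ||x|| <= R, proj = x (no scaling needed).
proj(x) = [-1.4844, -0.6512, -3.431]
Step 3: Dot product.
a^T * proj(x) = 0*(-1.4844) - 2*(-0.6512) + 3*(-3.431) = -8.9906


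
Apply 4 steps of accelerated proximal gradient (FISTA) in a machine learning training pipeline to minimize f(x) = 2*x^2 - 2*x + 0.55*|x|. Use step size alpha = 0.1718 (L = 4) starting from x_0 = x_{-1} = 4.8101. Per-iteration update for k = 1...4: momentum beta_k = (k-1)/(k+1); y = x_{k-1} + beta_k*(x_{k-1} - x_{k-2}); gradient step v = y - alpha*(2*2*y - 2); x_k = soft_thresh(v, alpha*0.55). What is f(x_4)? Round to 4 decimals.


FISTA on f(x) = 2*x^2 - 2*x + 0.55*|x|
L = 4, alpha = 0.1718
Iteration 1: beta = 0.0, y = 4.8101 + 0.0*(4.8101 - 4.8101) = 4.8101
  grad(y) = 17.2404, v = y - alpha*grad = 1.8482
  prox(v) = soft_thresh(1.8482, 0.0945) = 1.7537
Iteration 2: beta = 0.3333, y = 1.7537 + 0.3333*(1.7537 - 4.8101) = 0.7349
  grad(y) = 0.9396, v = y - alpha*grad = 0.5735
  prox(v) = soft_thresh(0.5735, 0.0945) = 0.479
Iteration 3: beta = 0.5, y = 0.479 + 0.5*(0.479 - 1.7537) = -0.1584
  grad(y) = -2.6335, v = y - alpha*grad = 0.2941
  prox(v) = soft_thresh(0.2941, 0.0945) = 0.1996
Iteration 4: beta = 0.6, y = 0.1996 + 0.6*(0.1996 - 0.479) = 0.0319
  grad(y) = -1.8723, v = y - alpha*grad = 0.3536
  prox(v) = soft_thresh(0.3536, 0.0945) = 0.2591
f(x_4) = 2*0.2591^2 - 2*0.2591 + 0.55*|0.2591| = -0.2414


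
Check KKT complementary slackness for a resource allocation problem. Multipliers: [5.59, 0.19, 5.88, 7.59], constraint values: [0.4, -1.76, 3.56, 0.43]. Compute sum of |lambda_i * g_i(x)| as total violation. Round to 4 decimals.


KKT complementary slackness check:
lambda_1 * g_1 = 5.59 * 0.4 = 2.236
lambda_2 * g_2 = 0.19 * -1.76 = -0.3344
lambda_3 * g_3 = 5.88 * 3.56 = 20.9328
lambda_4 * g_4 = 7.59 * 0.43 = 3.2637
Total violation = 2.236 + 0.3344 + 20.9328 + 3.2637 = 26.7669


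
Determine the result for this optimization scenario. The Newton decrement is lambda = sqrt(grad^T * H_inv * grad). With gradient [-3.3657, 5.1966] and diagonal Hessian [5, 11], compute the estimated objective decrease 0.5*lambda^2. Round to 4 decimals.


Step 1: H is diagonal, so H^(-1) * g = [-0.6731, 0.4724].
Step 2: g^T H^(-1) g = sum_i g_i^2 / H_ii
  = (-3.3657)^2/5 + (5.1966)^2/11
  = 2.2656 + 2.455 = 4.7206
Step 3: Objective decrease = 0.5 * g^T H^(-1) g = 2.3603


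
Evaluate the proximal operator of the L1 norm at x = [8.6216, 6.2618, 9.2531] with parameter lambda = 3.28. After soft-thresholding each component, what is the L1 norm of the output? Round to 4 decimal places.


Soft-thresholding with lambda = 3.28:
prox(8.6216) = sign(8.6216)*max(|8.6216| - 3.28, 0) = 5.3416
prox(6.2618) = sign(6.2618)*max(|6.2618| - 3.28, 0) = 2.9818
prox(9.2531) = sign(9.2531)*max(|9.2531| - 3.28, 0) = 5.9731
prox(x) = [5.3416, 2.9818, 5.9731]
||prox(x)||_1 = 5.3416 + 2.9818 + 5.9731 = 14.2965


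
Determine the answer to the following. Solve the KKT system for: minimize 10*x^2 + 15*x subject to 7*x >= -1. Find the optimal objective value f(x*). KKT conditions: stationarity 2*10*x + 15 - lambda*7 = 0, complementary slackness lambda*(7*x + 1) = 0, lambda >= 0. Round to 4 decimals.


Step 1: Try lambda = 0 (constraint inactive).
x_unc = -15/(2*10) = -0.75
Check: 7*-0.75 = -5.25 < -1 -- violated!
Step 2: Constraint must be active: 7*x = -1
x* = -1/7 = -0.1429 (rounded; the exact value -1/7 is used below)
lambda = (2*10*(-1/7) + 15)/7 = 1.7347
Step 3: Compute optimal value.
f(x*) = 10*(-1/7)^2 + 15*(-1/7) = -1.9388


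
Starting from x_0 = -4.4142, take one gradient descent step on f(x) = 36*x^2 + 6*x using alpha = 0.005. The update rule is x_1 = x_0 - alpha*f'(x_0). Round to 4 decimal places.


We compute the gradient at x_0 and apply the update.
f'(x) = 72*x + 6
f'(-4.4142) = 72*-4.4142 + 6 = -311.8224
x_1 = -4.4142 - 0.005*-311.8224 = -2.8551


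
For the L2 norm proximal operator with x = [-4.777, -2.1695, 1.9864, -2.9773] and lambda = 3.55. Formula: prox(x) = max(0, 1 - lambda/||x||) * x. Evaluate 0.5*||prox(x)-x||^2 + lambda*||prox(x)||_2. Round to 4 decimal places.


Step 1: Compute ||x||.
||x|| = 6.3511
Step 2: Compute scaling factor.
scale = max(0, 1 - 3.55/6.3511) = 0.441
Step 3: prox(x) = [-2.1069, -0.9568, 0.8761, -1.3131]
||prox(x)|| = 2.8011
Step 4: Proximal objective.
0.5*||prox-x||^2 = 6.3013
lambda*||prox|| = 9.9439
Total = 16.2452


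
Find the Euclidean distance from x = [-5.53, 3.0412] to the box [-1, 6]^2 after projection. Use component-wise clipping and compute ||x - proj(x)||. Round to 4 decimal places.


Project each component onto [-1, 6].
clip(-5.53) = -1.0, clip(3.0412) = 3.0412
Projection = [-1.0, 3.0412]
Squared diffs: [20.5209, 0.0]
Distance = sqrt(20.5209) = 4.53


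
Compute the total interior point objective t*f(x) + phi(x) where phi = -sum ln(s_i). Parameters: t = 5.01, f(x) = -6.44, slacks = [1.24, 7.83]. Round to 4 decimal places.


Step 1: Compute log-barrier.
ln values: [0.2151, 2.058]
phi = -(0.2151 + 2.058) = -2.2731
Step 2: Compute augmented objective.
t*f(x) = 5.01*-6.44 = -32.2644
Total = -32.2644 - 2.2731 = -34.5375


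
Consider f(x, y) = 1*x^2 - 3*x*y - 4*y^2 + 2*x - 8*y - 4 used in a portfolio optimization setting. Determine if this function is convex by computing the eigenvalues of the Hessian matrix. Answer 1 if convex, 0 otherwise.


The Hessian of f(x,y) = 1*x^2 - 3*x*y - 4*y^2 + 2*x - 8*y - 4 is:
H = [[2, -3], [-3, -8]]
Trace = 2 - 8 = -6
Determinant = 2*-8 - (-3)^2 = -25
Discriminant = (-6)^2 - 4*-25 = 136.0
Eigenvalues: lambda_1 = -8.831, lambda_2 = 2.831
The function is not convex.

0


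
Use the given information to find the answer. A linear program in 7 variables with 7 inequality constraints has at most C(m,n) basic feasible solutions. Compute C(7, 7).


Each vertex corresponds to some choice of n active constraints out of m, so the number of vertices is at most C(m, n) = m! / (n!(m-n)!).
m = 7, n = 7
Numerator: 7 * 6 * 5 * 4 * 3 * 2 * 1
Denominator: 7! = 5040
C(7, 7) = 1


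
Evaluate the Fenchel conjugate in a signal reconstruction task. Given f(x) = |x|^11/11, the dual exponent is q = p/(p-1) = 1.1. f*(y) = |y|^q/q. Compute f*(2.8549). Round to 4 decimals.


The conjugate exponent q satisfies 1/p + 1/q = 1.
p = 11, so q = 11/(11 - 1) = 1.1
|y|^q = 2.8549^1.1 = 3.1707
f*(2.8549) = 3.1707 / 1.1 = 2.8824


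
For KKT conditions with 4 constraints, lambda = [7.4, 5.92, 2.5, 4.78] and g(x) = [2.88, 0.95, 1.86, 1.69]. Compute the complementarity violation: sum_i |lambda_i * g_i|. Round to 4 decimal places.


KKT complementary slackness check:
lambda_1 * g_1 = 7.4 * 2.88 = 21.312
lambda_2 * g_2 = 5.92 * 0.95 = 5.624
lambda_3 * g_3 = 2.5 * 1.86 = 4.65
lambda_4 * g_4 = 4.78 * 1.69 = 8.0782
Total violation = 21.312 + 5.624 + 4.65 + 8.0782 = 39.6642


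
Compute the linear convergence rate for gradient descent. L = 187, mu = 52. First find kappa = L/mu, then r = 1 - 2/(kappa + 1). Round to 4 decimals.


Step 1: Compute the condition number.
kappa = L/mu = 187/52 = 3.5962
Step 2: Compute the convergence rate.
r = 1 - 2/(kappa + 1) = 1 - 2*mu/(L + mu) = (L - mu)/(L + mu) = 135/239 = 0.5649


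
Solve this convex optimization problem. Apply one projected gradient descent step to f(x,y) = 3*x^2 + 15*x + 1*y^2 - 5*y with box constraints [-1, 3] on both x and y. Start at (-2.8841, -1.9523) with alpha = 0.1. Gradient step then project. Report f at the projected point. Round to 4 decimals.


Step 1: Compute gradient at (-2.8841, -1.9523).
grad_x = 2*3*-2.8841 + 15 = -2.3046
grad_y = 2*1*-1.9523 - 5 = -8.9046
Step 2: Gradient step.
x_raw = -2.8841 - 0.1*-2.3046 = -2.6536
y_raw = -1.9523 - 0.1*-8.9046 = -1.0618
Step 3: Project onto [-1, 3].
x_proj = clip(-2.6536) = -1.0
y_proj = clip(-1.0618) = -1.0
Step 4: Evaluate f.
f(-1.0, -1.0) = -6.0


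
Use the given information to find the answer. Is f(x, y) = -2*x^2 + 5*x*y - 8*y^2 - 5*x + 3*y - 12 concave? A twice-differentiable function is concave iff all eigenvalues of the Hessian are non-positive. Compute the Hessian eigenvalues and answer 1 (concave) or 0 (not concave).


The Hessian of f(x,y) = -2*x^2 + 5*x*y - 8*y^2 - 5*x + 3*y - 12 is:
H = [[-4, 5], [5, -16]]
Trace = -4 - 16 = -20
Determinant = -4*-16 - (5)^2 = 39
Discriminant = (-20)^2 - 4*39 = 244.0
Eigenvalues: lambda_1 = -17.8102, lambda_2 = -2.1898
The function is concave.

1


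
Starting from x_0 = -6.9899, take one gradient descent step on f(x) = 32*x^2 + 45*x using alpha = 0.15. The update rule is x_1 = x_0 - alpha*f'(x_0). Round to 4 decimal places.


We compute the gradient at x_0 and apply the update.
f'(x) = 64*x + 45
f'(-6.9899) = 64*-6.9899 + 45 = -402.3536
x_1 = -6.9899 - 0.15*-402.3536 = 53.3631


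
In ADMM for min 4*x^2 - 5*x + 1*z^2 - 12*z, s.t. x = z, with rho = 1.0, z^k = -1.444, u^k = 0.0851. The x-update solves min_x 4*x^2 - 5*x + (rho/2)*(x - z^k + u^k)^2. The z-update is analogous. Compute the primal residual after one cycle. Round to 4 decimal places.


ADMM iteration with rho = 1.0, z^k = -1.444, u^k = 0.0851
Step 1: x-update.
Minimize 4*x^2 - 5*x + (1.0/2)*(x + 1.444 + 0.0851)^2
FOC: (2*4 + 1.0)*x = 5 + 1.0*(-1.444 - 0.0851)
x^{k+1} = 0.3857
Step 2: z-update.
Minimize 1*z^2 - 12*z + (1.0/2)*(0.3857 - z + 0.0851)^2
FOC: (2*1 + 1.0)*z = 12 + 1.0*(0.3857 + 0.0851)
z^{k+1} = 4.1569
Step 3: u-update.
u^{k+1} = 0.0851 + 0.3857 - 4.1569 = -3.6862
Step 4: Primal residual = |0.3857 - 4.1569| = 3.7713


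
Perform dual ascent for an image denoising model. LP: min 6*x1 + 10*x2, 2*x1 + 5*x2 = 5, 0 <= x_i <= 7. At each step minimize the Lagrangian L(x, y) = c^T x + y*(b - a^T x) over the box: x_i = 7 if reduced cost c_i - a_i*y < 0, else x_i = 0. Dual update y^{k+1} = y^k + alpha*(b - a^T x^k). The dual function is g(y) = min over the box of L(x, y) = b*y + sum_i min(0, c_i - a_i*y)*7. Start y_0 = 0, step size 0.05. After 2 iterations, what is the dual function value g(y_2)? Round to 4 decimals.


Dual ascent for LP: min 6*x1 + 10*x2, 2*x1 + 5*x2 = 5, 0 <= x_i <= 7
Step 1: y^k = 0.0, reduced costs: (6.0, 10.0)
  x^k = (0.0, 0.0), subgradient = b - a^T x = 5.0
  y^{k+1} = 0.0 + 0.05*5.0 = 0.25
Step 2: y^k = 0.25, reduced costs: (5.5, 8.75)
  x^k = (0.0, 0.0), subgradient = b - a^T x = 5.0
  y^{k+1} = 0.25 + 0.05*5.0 = 0.5
Dual objective at y_2 = 0.5: reduced costs (5.0, 7.5), box minimizer x = (0.0, 0.0)
g(y_2) = b*y + (c1 - a1*y)*x1 + (c2 - a2*y)*x2 = 5*0.5 + 5.0*0.0 + 7.5*0.0 = 2.5 + 0.0 + 0.0 = 2.5


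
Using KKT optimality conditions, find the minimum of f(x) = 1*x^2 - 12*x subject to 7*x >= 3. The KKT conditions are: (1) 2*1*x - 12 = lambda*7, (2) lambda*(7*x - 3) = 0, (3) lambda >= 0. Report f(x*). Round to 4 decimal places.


Step 1: Try lambda = 0 (constraint inactive).
Stationarity: 2*1*x - 12 = 0
x* = 12/(2*1) = 6.0
Check constraint: 7*6.0 = 42.0 >= 3 -- satisfied.
Step 2: Compute optimal value.
f(x*) = 1*6.0^2 - 12*6.0 = -36.0


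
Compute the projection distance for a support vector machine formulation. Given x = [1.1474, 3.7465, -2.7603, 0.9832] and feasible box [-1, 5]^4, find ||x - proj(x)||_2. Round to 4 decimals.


Project each component onto [-1, 5].
clip(1.1474) = 1.1474, clip(3.7465) = 3.7465, clip(-2.7603) = -1.0, clip(0.9832) = 0.9832
Projection = [1.1474, 3.7465, -1.0, 0.9832]
Squared diffs: [0.0, 0.0, 3.0987, 0.0]
Distance = sqrt(3.0987) = 1.7603


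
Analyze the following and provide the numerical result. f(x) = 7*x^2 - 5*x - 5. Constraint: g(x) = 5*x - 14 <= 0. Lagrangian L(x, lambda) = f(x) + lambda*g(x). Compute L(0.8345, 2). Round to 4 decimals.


Step 1: Evaluate f(x).
f(0.8345) = 7*0.8345^2 - 5*0.8345 - 5 = -4.2978
Step 2: Evaluate g(x).
g(0.8345) = 5*0.8345 - 14 = -9.8275
Step 3: Compute Lagrangian.
L = -4.2978 + 2*-9.8275 = -23.9528


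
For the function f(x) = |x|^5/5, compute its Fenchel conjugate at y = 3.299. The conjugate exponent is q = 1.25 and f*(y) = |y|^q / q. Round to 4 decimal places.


The conjugate exponent q satisfies 1/p + 1/q = 1.
p = 5, so q = 5/(5 - 1) = 1.25
|y|^q = 3.299^1.25 = 4.4461
f*(3.299) = 4.4461 / 1.25 = 3.5569


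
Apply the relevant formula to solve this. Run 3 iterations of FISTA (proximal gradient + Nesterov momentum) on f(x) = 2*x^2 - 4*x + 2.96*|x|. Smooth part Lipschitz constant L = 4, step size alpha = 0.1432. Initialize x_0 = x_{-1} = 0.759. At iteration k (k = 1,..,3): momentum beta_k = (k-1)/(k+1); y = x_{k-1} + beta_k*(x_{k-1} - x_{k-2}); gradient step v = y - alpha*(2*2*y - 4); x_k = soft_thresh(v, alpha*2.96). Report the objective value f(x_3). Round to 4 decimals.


FISTA on f(x) = 2*x^2 - 4*x + 2.96*|x|
L = 4, alpha = 0.1432
Iteration 1: beta = 0.0, y = 0.759 + 0.0*(0.759 - 0.759) = 0.759
  grad(y) = -0.964, v = y - alpha*grad = 0.897
  prox(v) = soft_thresh(0.897, 0.4239) = 0.4732
Iteration 2: beta = 0.3333, y = 0.4732 + 0.3333*(0.4732 - 0.759) = 0.3779
  grad(y) = -2.4884, v = y - alpha*grad = 0.7342
  prox(v) = soft_thresh(0.7342, 0.4239) = 0.3104
Iteration 3: beta = 0.5, y = 0.3104 + 0.5*(0.3104 - 0.4732) = 0.229
  grad(y) = -3.0842, v = y - alpha*grad = 0.6706
  prox(v) = soft_thresh(0.6706, 0.4239) = 0.2467
f(x_3) = 2*0.2467^2 - 4*0.2467 + 2.96*|0.2467| = -0.1348


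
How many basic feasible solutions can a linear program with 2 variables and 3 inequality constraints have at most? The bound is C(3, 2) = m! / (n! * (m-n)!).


Each vertex corresponds to some choice of n active constraints out of m, so the number of vertices is at most C(m, n) = m! / (n!(m-n)!).
m = 3, n = 2
Numerator: 3 * 2
Denominator: 2! = 2
C(3, 2) = 3


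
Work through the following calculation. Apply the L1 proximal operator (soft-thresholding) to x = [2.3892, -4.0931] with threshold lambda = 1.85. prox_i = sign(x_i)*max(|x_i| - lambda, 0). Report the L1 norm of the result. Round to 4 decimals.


Soft-thresholding with lambda = 1.85:
prox(2.3892) = sign(2.3892)*max(|2.3892| - 1.85, 0) = 0.5392
prox(-4.0931) = sign(-4.0931)*max(|-4.0931| - 1.85, 0) = -2.2431
prox(x) = [0.5392, -2.2431]
||prox(x)||_1 = 0.5392 + 2.2431 = 2.7823


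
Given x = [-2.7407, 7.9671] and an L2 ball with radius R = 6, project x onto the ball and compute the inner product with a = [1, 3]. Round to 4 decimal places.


Step 1: Compute ||x|| (intermediates to 6 decimals).
||x|| = sqrt((-2.7407)^2 + 7.9671^2) = 8.425326
Step 2: Project.
Since ||x|| > R, scale = R/||x|| = 6/8.425326 = 0.712139, proj(x) = scale * x
proj(x) = [-1.951759, 5.673683]
Step 3: Dot product.
a^T * proj(x) = 1*(-1.951759) + 3*5.673683 = 15.0693


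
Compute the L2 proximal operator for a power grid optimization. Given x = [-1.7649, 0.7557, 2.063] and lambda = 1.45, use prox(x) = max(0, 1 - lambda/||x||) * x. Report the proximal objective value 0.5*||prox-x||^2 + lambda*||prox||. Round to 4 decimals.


Step 1: Compute ||x||.
||x|| = 2.8181
Step 2: Compute scaling factor.
scale = max(0, 1 - 1.45/2.8181) = 0.4855
Step 3: prox(x) = [-0.8568, 0.3669, 1.0015]
||prox(x)|| = 1.3681
Step 4: Proximal objective.
0.5*||prox-x||^2 = 1.0513
lambda*||prox|| = 1.9837
Total = 3.0351


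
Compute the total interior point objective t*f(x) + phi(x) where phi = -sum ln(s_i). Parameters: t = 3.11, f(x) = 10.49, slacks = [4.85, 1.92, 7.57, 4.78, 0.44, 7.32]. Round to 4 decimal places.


Step 1: Compute log-barrier.
ln values: [1.579, 0.6523, 2.0242, 1.5644, -0.821, 1.9906]
phi = -(1.579 + 0.6523 + 2.0242 + 1.5644 - 0.821 + 1.9906) = -6.9896
Step 2: Compute augmented objective.
t*f(x) = 3.11*10.49 = 32.6239
Total = 32.6239 - 6.9896 = 25.6343


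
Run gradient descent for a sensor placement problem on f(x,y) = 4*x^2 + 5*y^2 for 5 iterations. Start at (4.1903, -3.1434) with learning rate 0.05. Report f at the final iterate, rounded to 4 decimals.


Gradient descent on f(x,y) = 4*x^2 + 5*y^2.
Starting point: (4.1903, -3.1434), alpha = 0.05
Step 1: grad_x = 2*4*4.1903 = 33.5224, grad_y = 2*5*-3.1434 = -31.434
  x_1 = 4.1903 - 0.05*33.5224 = 2.5142
  y_1 = -3.1434 - 0.05*-31.434 = -1.5717
Step 2: grad_x = 2*4*2.5142 = 20.1134, grad_y = 2*5*-1.5717 = -15.717
  x_2 = 2.5142 - 0.05*20.1134 = 1.5085
  y_2 = -1.5717 - 0.05*-15.717 = -0.7859
Step 3: grad_x = 2*4*1.5085 = 12.0681, grad_y = 2*5*-0.7859 = -7.8585
  x_3 = 1.5085 - 0.05*12.0681 = 0.9051
  y_3 = -0.7859 - 0.05*-7.8585 = -0.3929
Step 4: grad_x = 2*4*0.9051 = 7.2408, grad_y = 2*5*-0.3929 = -3.9293
  x_4 = 0.9051 - 0.05*7.2408 = 0.5431
  y_4 = -0.3929 - 0.05*-3.9293 = -0.1965
Step 5: grad_x = 2*4*0.5431 = 4.3445, grad_y = 2*5*-0.1965 = -1.9646
  x_5 = 0.5431 - 0.05*4.3445 = 0.3258
  y_5 = -0.1965 - 0.05*-1.9646 = -0.0982
f(0.3258, -0.0982) = 4*0.3258^2 + 5*(-0.0982)^2 = 0.4729


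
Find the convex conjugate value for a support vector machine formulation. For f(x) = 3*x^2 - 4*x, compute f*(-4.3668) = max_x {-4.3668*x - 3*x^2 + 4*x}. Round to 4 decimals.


f*(y) = sup_x {y*x - a*x^2 - b*x} = sup_x {(y-b)*x - a*x^2}
FOC: (y - b) - 2a*x = 0 => x* = (y - b)/(2a)
x* = (-4.3668 + 4)/(2*3) = -0.0611
f*(-4.3668) = (y-b)^2/(4a) = (-4.3668 + 4)^2/(4*3)
= 0.1345/12 = 0.0112


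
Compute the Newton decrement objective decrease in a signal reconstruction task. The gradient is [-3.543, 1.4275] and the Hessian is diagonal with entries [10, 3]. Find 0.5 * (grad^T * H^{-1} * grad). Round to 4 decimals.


Step 1: H is diagonal, so H^(-1) * g = [-0.3543, 0.4758].
Step 2: g^T H^(-1) g = sum_i g_i^2 / H_ii
  = (-3.543)^2/10 + (1.4275)^2/3
  = 1.2553 + 0.6793 = 1.9345
Step 3: Objective decrease = 0.5 * g^T H^(-1) g = 0.9673


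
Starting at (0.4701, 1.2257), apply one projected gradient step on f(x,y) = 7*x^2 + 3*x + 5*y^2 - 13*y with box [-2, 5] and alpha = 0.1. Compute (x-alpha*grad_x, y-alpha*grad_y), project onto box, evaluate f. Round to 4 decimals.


Step 1: Compute gradient at (0.4701, 1.2257).
grad_x = 2*7*0.4701 + 3 = 9.5814
grad_y = 2*5*1.2257 - 13 = -0.743
Step 2: Gradient step.
x_raw = 0.4701 - 0.1*9.5814 = -0.488
y_raw = 1.2257 - 0.1*-0.743 = 1.3
Step 3: Project onto [-2, 5].
x_proj = clip(-0.488) = -0.488
y_proj = clip(1.3) = 1.3
Step 4: Evaluate f.
f(-0.488, 1.3) = -8.2468


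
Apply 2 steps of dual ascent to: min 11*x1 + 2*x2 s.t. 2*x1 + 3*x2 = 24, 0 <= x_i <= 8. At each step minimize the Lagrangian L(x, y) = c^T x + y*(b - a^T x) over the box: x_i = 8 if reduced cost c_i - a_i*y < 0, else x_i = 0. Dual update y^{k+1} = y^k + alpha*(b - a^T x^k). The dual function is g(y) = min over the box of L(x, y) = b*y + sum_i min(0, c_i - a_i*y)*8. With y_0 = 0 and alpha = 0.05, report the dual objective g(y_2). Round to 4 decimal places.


Dual ascent for LP: min 11*x1 + 2*x2, 2*x1 + 3*x2 = 24, 0 <= x_i <= 8
Step 1: y^k = 0.0, reduced costs: (11.0, 2.0)
  x^k = (0.0, 0.0), subgradient = b - a^T x = 24.0
  y^{k+1} = 0.0 + 0.05*24.0 = 1.2
Step 2: y^k = 1.2, reduced costs: (8.6, -1.6)
  x^k = (0.0, 8.0), subgradient = b - a^T x = 0.0
  y^{k+1} = 1.2 + 0.05*0.0 = 1.2
Dual objective at y_2 = 1.2: reduced costs (8.6, -1.6), box minimizer x = (0.0, 8.0)
g(y_2) = b*y + (c1 - a1*y)*x1 + (c2 - a2*y)*x2 = 24*1.2 + 8.6*0.0 + (-1.6)*8.0 = 28.8 + 0.0 - 12.8 = 16.0


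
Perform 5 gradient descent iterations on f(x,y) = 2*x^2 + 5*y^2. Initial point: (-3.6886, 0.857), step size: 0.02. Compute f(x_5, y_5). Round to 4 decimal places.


Gradient descent on f(x,y) = 2*x^2 + 5*y^2.
Starting point: (-3.6886, 0.857), alpha = 0.02
Step 1: grad_x = 2*2*-3.6886 = -14.7544, grad_y = 2*5*0.857 = 8.57
  x_1 = -3.6886 - 0.02*-14.7544 = -3.3935
  y_1 = 0.857 - 0.02*8.57 = 0.6856
Step 2: grad_x = 2*2*-3.3935 = -13.574, grad_y = 2*5*0.6856 = 6.856
  x_2 = -3.3935 - 0.02*-13.574 = -3.122
  y_2 = 0.6856 - 0.02*6.856 = 0.5485
Step 3: grad_x = 2*2*-3.122 = -12.4881, grad_y = 2*5*0.5485 = 5.4848
  x_3 = -3.122 - 0.02*-12.4881 = -2.8723
  y_3 = 0.5485 - 0.02*5.4848 = 0.4388
Step 4: grad_x = 2*2*-2.8723 = -11.4891, grad_y = 2*5*0.4388 = 4.3878
  x_4 = -2.8723 - 0.02*-11.4891 = -2.6425
  y_4 = 0.4388 - 0.02*4.3878 = 0.351
Step 5: grad_x = 2*2*-2.6425 = -10.5699, grad_y = 2*5*0.351 = 3.5103
  x_5 = -2.6425 - 0.02*-10.5699 = -2.4311
  y_5 = 0.351 - 0.02*3.5103 = 0.2808
f(-2.4311, 0.2808) = 2*(-2.4311)^2 + 5*0.2808^2 = 12.2147


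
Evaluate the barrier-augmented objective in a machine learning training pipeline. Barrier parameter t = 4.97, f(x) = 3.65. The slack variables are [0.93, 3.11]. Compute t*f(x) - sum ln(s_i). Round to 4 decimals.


Step 1: Compute log-barrier.
ln values: [-0.0726, 1.1346]
phi = -(-0.0726 + 1.1346) = -1.0621
Step 2: Compute augmented objective.
t*f(x) = 4.97*3.65 = 18.1405
Total = 18.1405 - 1.0621 = 17.0784


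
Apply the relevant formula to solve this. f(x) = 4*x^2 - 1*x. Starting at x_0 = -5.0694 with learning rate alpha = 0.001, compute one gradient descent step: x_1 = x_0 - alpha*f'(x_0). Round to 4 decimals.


We compute the gradient at x_0 and apply the update.
f'(x) = 8*x - 1
f'(-5.0694) = 8*-5.0694 - 1 = -41.5552
x_1 = -5.0694 - 0.001*-41.5552 = -5.0278


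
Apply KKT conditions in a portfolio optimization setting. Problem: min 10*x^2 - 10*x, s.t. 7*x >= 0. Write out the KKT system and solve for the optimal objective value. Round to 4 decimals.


Step 1: Try lambda = 0 (constraint inactive).
Stationarity: 2*10*x - 10 = 0
x* = 10/(2*10) = 0.5
Check constraint: 7*0.5 = 3.5 >= 0 -- satisfied.
Step 2: Compute optimal value.
f(x*) = 10*0.5^2 - 10*0.5 = -2.5


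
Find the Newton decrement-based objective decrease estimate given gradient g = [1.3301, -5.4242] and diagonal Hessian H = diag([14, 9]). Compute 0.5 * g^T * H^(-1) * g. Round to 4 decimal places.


Step 1: H is diagonal, so H^(-1) * g = [0.095, -0.6027].
Step 2: g^T H^(-1) g = sum_i g_i^2 / H_ii
  = (1.3301)^2/14 + (-5.4242)^2/9
  = 0.1264 + 3.2691 = 3.3955
Step 3: Objective decrease = 0.5 * g^T H^(-1) g = 1.6977


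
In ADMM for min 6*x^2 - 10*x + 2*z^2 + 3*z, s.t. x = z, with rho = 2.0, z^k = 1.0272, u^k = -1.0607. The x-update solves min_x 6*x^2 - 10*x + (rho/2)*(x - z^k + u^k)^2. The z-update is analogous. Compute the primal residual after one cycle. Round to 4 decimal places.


ADMM iteration with rho = 2.0, z^k = 1.0272, u^k = -1.0607
Step 1: x-update.
Minimize 6*x^2 - 10*x + (2.0/2)*(x - 1.0272 - 1.0607)^2
FOC: (2*6 + 2.0)*x = 10 + 2.0*(1.0272 + 1.0607)
x^{k+1} = 1.0126
Step 2: z-update.
Minimize 2*z^2 + 3*z + (2.0/2)*(1.0126 - z - 1.0607)^2
FOC: (2*2 + 2.0)*z = -3 + 2.0*(1.0126 - 1.0607)
z^{k+1} = -0.516
Step 3: u-update.
u^{k+1} = -1.0607 + 1.0126 + 0.516 = 0.4679
Step 4: Primal residual = |1.0126 + 0.516| = 1.5286


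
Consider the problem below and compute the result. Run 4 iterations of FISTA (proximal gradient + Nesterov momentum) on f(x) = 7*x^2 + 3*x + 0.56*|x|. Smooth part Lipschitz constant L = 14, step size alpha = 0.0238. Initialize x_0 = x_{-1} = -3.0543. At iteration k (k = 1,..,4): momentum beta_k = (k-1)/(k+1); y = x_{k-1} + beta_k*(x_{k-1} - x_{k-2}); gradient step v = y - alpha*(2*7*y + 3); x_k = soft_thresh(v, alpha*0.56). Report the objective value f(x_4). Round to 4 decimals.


FISTA on f(x) = 7*x^2 + 3*x + 0.56*|x|
L = 14, alpha = 0.0238
Iteration 1: beta = 0.0, y = -3.0543 + 0.0*(-3.0543 + 3.0543) = -3.0543
  grad(y) = -39.7602, v = y - alpha*grad = -2.108
  prox(v) = soft_thresh(-2.108, 0.0133) = -2.0947
Iteration 2: beta = 0.3333, y = -2.0947 + 0.3333*(-2.0947 + 3.0543) = -1.7748
  grad(y) = -21.8473, v = y - alpha*grad = -1.2548
  prox(v) = soft_thresh(-1.2548, 0.0133) = -1.2415
Iteration 3: beta = 0.5, y = -1.2415 + 0.5*(-1.2415 + 2.0947) = -0.8149
  grad(y) = -8.409, v = y - alpha*grad = -0.6148
  prox(v) = soft_thresh(-0.6148, 0.0133) = -0.6015
Iteration 4: beta = 0.6, y = -0.6015 + 0.6*(-0.6015 + 1.2415) = -0.2174
  grad(y) = -0.0441, v = y - alpha*grad = -0.2164
  prox(v) = soft_thresh(-0.2164, 0.0133) = -0.2031
f(x_4) = 7*(-0.2031)^2 + 3*(-0.2031) + 0.56*|-0.2031| = -0.2068


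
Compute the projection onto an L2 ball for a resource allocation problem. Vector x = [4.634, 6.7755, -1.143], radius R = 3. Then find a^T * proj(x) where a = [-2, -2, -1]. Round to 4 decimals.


Step 1: Compute ||x|| (intermediates to 6 decimals).
||x|| = sqrt(4.634^2 + 6.7755^2 + (-1.143)^2) = 8.287811
Step 2: Project.
Since ||x|| > R, scale = R/||x|| = 3/8.287811 = 0.361977, proj(x) = scale * x
proj(x) = [1.677401, 2.452575, -0.41374]
Step 3: Dot product.
a^T * proj(x) = -2*1.677401 - 2*2.452575 - 1*(-0.41374) = -7.8462


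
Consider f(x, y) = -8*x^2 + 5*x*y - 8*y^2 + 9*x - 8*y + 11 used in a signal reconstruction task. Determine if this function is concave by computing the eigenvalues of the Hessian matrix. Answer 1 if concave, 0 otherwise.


The Hessian of f(x,y) = -8*x^2 + 5*x*y - 8*y^2 + 9*x - 8*y + 11 is:
H = [[-16, 5], [5, -16]]
Trace = -16 - 16 = -32
Determinant = -16*-16 - (5)^2 = 231
Discriminant = (-32)^2 - 4*231 = 100.0
Eigenvalues: lambda_1 = -21.0, lambda_2 = -11.0
The function is concave.

1


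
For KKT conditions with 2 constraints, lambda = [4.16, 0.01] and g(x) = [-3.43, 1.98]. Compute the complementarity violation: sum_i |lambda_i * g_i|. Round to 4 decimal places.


KKT complementary slackness check:
lambda_1 * g_1 = 4.16 * -3.43 = -14.2688
lambda_2 * g_2 = 0.01 * 1.98 = 0.0198
Total violation = 14.2688 + 0.0198 = 14.2886


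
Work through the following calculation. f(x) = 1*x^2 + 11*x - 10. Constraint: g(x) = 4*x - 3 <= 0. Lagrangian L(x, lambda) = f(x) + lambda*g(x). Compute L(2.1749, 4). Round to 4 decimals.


Step 1: Evaluate f(x).
f(2.1749) = 1*2.1749^2 + 11*2.1749 - 10 = 18.6541
Step 2: Evaluate g(x).
g(2.1749) = 4*2.1749 - 3 = 5.6996
Step 3: Compute Lagrangian.
L = 18.6541 + 4*5.6996 = 41.4525


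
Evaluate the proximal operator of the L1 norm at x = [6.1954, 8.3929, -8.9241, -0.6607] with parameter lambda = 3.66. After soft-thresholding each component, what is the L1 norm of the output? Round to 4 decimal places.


Soft-thresholding with lambda = 3.66:
prox(6.1954) = sign(6.1954)*max(|6.1954| - 3.66, 0) = 2.5354
prox(8.3929) = sign(8.3929)*max(|8.3929| - 3.66, 0) = 4.7329
prox(-8.9241) = sign(-8.9241)*max(|-8.9241| - 3.66, 0) = -5.2641
prox(-0.6607) = sign(-0.6607)*max(|-0.6607| - 3.66, 0) = 0.0
prox(x) = [2.5354, 4.7329, -5.2641, 0.0]
||prox(x)||_1 = 2.5354 + 4.7329 + 5.2641 + 0.0 = 12.5324


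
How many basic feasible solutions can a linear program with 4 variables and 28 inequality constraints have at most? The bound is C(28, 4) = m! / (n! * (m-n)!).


Each vertex corresponds to some choice of n active constraints out of m, so the number of vertices is at most C(m, n) = m! / (n!(m-n)!).
m = 28, n = 4
Numerator: 28 * 27 * 26 * 25
Denominator: 4! = 24
C(28, 4) = 20475


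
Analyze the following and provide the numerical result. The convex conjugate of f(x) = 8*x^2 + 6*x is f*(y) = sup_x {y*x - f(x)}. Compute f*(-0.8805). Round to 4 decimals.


f*(y) = sup_x {y*x - a*x^2 - b*x} = sup_x {(y-b)*x - a*x^2}
FOC: (y - b) - 2a*x = 0 => x* = (y - b)/(2a)
x* = (-0.8805 - 6)/(2*8) = -0.43
f*(-0.8805) = (y-b)^2/(4a) = (-0.8805 - 6)^2/(4*8)
= 47.3413/32 = 1.4794


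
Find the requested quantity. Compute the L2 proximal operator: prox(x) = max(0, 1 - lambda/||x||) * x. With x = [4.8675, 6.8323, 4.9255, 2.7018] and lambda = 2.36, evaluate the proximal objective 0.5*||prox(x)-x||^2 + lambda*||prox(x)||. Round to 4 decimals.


Step 1: Compute ||x||.
||x|| = 10.0962
Step 2: Compute scaling factor.
scale = max(0, 1 - 2.36/10.0962) = 0.7662
Step 3: prox(x) = [3.7297, 5.2352, 3.7742, 2.0703]
||prox(x)|| = 7.7362
Step 4: Proximal objective.
0.5*||prox-x||^2 = 2.7848
lambda*||prox|| = 18.2574
Total = 21.0422


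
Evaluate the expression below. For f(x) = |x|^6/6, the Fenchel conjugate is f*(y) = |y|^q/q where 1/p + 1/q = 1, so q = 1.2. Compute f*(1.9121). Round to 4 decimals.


The conjugate exponent q satisfies 1/p + 1/q = 1.
p = 6, so q = 6/(6 - 1) = 1.2
|y|^q = 1.9121^1.2 = 2.1768
f*(1.9121) = 2.1768 / 1.2 = 1.814


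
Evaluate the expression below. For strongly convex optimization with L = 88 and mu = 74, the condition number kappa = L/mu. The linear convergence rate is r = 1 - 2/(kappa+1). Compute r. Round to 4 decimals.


Step 1: Compute the condition number.
kappa = L/mu = 88/74 = 1.1892
Step 2: Compute the convergence rate.
r = 1 - 2/(kappa + 1) = 1 - 2*mu/(L + mu) = (L - mu)/(L + mu) = 14/162 = 0.0864


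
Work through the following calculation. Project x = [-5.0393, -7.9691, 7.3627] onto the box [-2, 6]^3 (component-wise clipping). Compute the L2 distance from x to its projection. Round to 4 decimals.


Project each component onto [-2, 6].
clip(-5.0393) = -2.0, clip(-7.9691) = -2.0, clip(7.3627) = 6.0
Projection = [-2.0, -2.0, 6.0]
Squared diffs: [9.2373, 35.6302, 1.857]
Distance = sqrt(46.7245) = 6.8355


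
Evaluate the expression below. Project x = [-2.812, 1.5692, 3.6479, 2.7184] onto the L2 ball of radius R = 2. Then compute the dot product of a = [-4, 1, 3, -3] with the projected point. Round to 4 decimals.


Step 1: Compute ||x|| (intermediates to 6 decimals).
||x|| = sqrt((-2.812)^2 + 1.5692^2 + 3.6479^2 + 2.7184^2) = 5.573743
Step 2: Project.
Since ||x|| > R, scale = R/||x|| = 2/5.573743 = 0.358825, proj(x) = scale * x
proj(x) = [-1.009016, 0.563068, 1.308958, 0.97543]
Step 3: Dot product.
a^T * proj(x) = -4*(-1.009016) + 1*0.563068 + 3*1.308958 - 3*0.97543 = 5.5997


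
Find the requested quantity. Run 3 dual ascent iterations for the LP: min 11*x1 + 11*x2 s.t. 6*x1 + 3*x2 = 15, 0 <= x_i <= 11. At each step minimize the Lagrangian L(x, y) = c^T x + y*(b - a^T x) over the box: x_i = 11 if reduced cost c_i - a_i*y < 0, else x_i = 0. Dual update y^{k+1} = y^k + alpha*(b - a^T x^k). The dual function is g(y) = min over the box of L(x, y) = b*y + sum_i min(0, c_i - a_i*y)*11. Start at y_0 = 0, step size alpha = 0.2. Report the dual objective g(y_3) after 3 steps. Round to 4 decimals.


Dual ascent for LP: min 11*x1 + 11*x2, 6*x1 + 3*x2 = 15, 0 <= x_i <= 11
Step 1: y^k = 0.0, reduced costs: (11.0, 11.0)
  x^k = (0.0, 0.0), subgradient = b - a^T x = 15.0
  y^{k+1} = 0.0 + 0.2*15.0 = 3.0
Step 2: y^k = 3.0, reduced costs: (-7.0, 2.0)
  x^k = (11.0, 0.0), subgradient = b - a^T x = -51.0
  y^{k+1} = 3.0 + 0.2*-51.0 = -7.2
Step 3: y^k = -7.2, reduced costs: (54.2, 32.6)
  x^k = (0.0, 0.0), subgradient = b - a^T x = 15.0
  y^{k+1} = -7.2 + 0.2*15.0 = -4.2
Dual objective at y_3 = -4.2: reduced costs (36.2, 23.6), box minimizer x = (0.0, 0.0)
g(y_3) = b*y + (c1 - a1*y)*x1 + (c2 - a2*y)*x2 = 15*(-4.2) + 36.2*0.0 + 23.6*0.0 = -63.0 + 0.0 + 0.0 = -63.0


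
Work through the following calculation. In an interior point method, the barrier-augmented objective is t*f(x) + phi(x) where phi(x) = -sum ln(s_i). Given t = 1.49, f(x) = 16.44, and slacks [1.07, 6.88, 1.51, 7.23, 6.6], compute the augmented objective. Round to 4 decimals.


Step 1: Compute log-barrier.
ln values: [0.0677, 1.9286, 0.4121, 1.9782, 1.8871]
phi = -(0.0677 + 1.9286 + 0.4121 + 1.9782 + 1.8871) = -6.2737
Step 2: Compute augmented objective.
t*f(x) = 1.49*16.44 = 24.4956
Total = 24.4956 - 6.2737 = 18.2219


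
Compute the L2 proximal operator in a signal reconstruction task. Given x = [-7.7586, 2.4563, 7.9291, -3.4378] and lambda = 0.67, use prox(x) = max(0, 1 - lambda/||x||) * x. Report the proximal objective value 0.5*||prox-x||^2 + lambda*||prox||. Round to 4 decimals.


Step 1: Compute ||x||.
||x|| = 11.8709
Step 2: Compute scaling factor.
scale = max(0, 1 - 0.67/11.8709) = 0.9436
Step 3: prox(x) = [-7.3207, 2.3177, 7.4816, -3.2438]
||prox(x)|| = 11.2009
Step 4: Proximal objective.
0.5*||prox-x||^2 = 0.2245
lambda*||prox|| = 7.5046
Total = 7.7291


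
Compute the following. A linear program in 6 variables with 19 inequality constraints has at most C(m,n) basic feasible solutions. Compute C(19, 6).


Each vertex corresponds to some choice of n active constraints out of m, so the number of vertices is at most C(m, n) = m! / (n!(m-n)!).
m = 19, n = 6
Numerator: 19 * 18 * 17 * 16 * 15 * 14
Denominator: 6! = 720
C(19, 6) = 27132


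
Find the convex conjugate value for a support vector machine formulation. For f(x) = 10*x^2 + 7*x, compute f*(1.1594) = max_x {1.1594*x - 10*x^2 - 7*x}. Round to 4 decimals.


f*(y) = sup_x {y*x - a*x^2 - b*x} = sup_x {(y-b)*x - a*x^2}
FOC: (y - b) - 2a*x = 0 => x* = (y - b)/(2a)
x* = (1.1594 - 7)/(2*10) = -0.292
f*(1.1594) = (y-b)^2/(4a) = (1.1594 - 7)^2/(4*10)
= 34.1126/40 = 0.8528


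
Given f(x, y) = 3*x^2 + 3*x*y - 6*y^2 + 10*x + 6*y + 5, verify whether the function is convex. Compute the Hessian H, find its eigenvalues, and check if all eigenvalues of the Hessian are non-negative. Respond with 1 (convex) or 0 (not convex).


The Hessian of f(x,y) = 3*x^2 + 3*x*y - 6*y^2 + 10*x + 6*y + 5 is:
H = [[6, 3], [3, -12]]
Trace = 6 - 12 = -6
Determinant = 6*-12 - (3)^2 = -81
Discriminant = (-6)^2 - 4*-81 = 360.0
Eigenvalues: lambda_1 = -12.4868, lambda_2 = 6.4868
The function is not convex.

0


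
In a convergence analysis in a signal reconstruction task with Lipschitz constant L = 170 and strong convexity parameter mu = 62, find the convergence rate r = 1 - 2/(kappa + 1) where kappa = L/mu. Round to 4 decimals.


Step 1: Compute the condition number.
kappa = L/mu = 170/62 = 2.7419
Step 2: Compute the convergence rate.
r = 1 - 2/(kappa + 1) = 1 - 2*mu/(L + mu) = (L - mu)/(L + mu) = 108/232 = 0.4655


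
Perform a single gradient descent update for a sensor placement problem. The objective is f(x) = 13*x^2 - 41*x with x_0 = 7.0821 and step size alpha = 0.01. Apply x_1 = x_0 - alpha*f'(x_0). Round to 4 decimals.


We compute the gradient at x_0 and apply the update.
f'(x) = 26*x - 41
f'(7.0821) = 26*7.0821 - 41 = 143.1346
x_1 = 7.0821 - 0.01*143.1346 = 5.6508


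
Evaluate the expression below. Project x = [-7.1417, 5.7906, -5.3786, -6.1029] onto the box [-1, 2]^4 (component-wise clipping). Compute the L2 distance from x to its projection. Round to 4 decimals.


Project each component onto [-1, 2].
clip(-7.1417) = -1.0, clip(5.7906) = 2.0, clip(-5.3786) = -1.0, clip(-6.1029) = -1.0
Projection = [-1.0, 2.0, -1.0, -1.0]
Squared diffs: [37.7205, 14.3686, 19.1721, 26.0396]
Distance = sqrt(97.3008) = 9.8641


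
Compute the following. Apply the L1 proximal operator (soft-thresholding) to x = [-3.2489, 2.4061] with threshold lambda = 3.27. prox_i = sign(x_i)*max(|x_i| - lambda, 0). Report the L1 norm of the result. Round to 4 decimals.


Soft-thresholding with lambda = 3.27:
prox(-3.2489) = sign(-3.2489)*max(|-3.2489| - 3.27, 0) = 0.0
prox(2.4061) = sign(2.4061)*max(|2.4061| - 3.27, 0) = 0.0
prox(x) = [0.0, 0.0]
||prox(x)||_1 = 0.0 + 0.0 = 0.0


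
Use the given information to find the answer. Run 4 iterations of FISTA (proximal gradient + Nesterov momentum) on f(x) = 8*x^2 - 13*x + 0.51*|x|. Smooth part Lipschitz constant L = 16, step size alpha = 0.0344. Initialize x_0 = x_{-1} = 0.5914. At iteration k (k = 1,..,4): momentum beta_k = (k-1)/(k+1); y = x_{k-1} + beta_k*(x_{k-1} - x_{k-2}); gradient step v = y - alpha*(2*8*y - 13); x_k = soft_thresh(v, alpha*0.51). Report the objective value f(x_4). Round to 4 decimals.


FISTA on f(x) = 8*x^2 - 13*x + 0.51*|x|
L = 16, alpha = 0.0344
Iteration 1: beta = 0.0, y = 0.5914 + 0.0*(0.5914 - 0.5914) = 0.5914
  grad(y) = -3.5376, v = y - alpha*grad = 0.7131
  prox(v) = soft_thresh(0.7131, 0.0175) = 0.6955
Iteration 2: beta = 0.3333, y = 0.6955 + 0.3333*(0.6955 - 0.5914) = 0.7303
  grad(y) = -1.3157, v = y - alpha*grad = 0.7755
  prox(v) = soft_thresh(0.7755, 0.0175) = 0.758
Iteration 3: beta = 0.5, y = 0.758 + 0.5*(0.758 - 0.6955) = 0.7892
  grad(y) = -0.3728, v = y - alpha*grad = 0.802
  prox(v) = soft_thresh(0.802, 0.0175) = 0.7845
Iteration 4: beta = 0.6, y = 0.7845 + 0.6*(0.7845 - 0.758) = 0.8004
  grad(y) = -0.1939, v = y - alpha*grad = 0.8071
  prox(v) = soft_thresh(0.8071, 0.0175) = 0.7895
f(x_4) = 8*0.7895^2 - 13*0.7895 + 0.51*|0.7895| = -4.8744
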